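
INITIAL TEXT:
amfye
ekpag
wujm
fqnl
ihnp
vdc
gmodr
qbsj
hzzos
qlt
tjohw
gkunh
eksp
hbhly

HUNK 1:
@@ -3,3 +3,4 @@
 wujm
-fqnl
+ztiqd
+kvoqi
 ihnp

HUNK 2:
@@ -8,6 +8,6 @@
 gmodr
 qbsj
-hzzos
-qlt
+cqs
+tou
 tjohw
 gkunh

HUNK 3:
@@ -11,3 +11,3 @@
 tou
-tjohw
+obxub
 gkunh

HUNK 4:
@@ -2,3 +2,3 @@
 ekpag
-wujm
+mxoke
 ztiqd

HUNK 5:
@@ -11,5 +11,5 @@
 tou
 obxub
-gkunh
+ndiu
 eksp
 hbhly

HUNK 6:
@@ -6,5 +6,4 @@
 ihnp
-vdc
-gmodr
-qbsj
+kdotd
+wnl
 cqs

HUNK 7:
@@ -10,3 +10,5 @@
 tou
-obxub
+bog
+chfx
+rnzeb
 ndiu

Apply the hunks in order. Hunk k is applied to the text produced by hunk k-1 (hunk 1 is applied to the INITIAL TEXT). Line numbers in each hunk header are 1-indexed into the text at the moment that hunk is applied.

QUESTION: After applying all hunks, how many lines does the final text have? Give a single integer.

Hunk 1: at line 3 remove [fqnl] add [ztiqd,kvoqi] -> 15 lines: amfye ekpag wujm ztiqd kvoqi ihnp vdc gmodr qbsj hzzos qlt tjohw gkunh eksp hbhly
Hunk 2: at line 8 remove [hzzos,qlt] add [cqs,tou] -> 15 lines: amfye ekpag wujm ztiqd kvoqi ihnp vdc gmodr qbsj cqs tou tjohw gkunh eksp hbhly
Hunk 3: at line 11 remove [tjohw] add [obxub] -> 15 lines: amfye ekpag wujm ztiqd kvoqi ihnp vdc gmodr qbsj cqs tou obxub gkunh eksp hbhly
Hunk 4: at line 2 remove [wujm] add [mxoke] -> 15 lines: amfye ekpag mxoke ztiqd kvoqi ihnp vdc gmodr qbsj cqs tou obxub gkunh eksp hbhly
Hunk 5: at line 11 remove [gkunh] add [ndiu] -> 15 lines: amfye ekpag mxoke ztiqd kvoqi ihnp vdc gmodr qbsj cqs tou obxub ndiu eksp hbhly
Hunk 6: at line 6 remove [vdc,gmodr,qbsj] add [kdotd,wnl] -> 14 lines: amfye ekpag mxoke ztiqd kvoqi ihnp kdotd wnl cqs tou obxub ndiu eksp hbhly
Hunk 7: at line 10 remove [obxub] add [bog,chfx,rnzeb] -> 16 lines: amfye ekpag mxoke ztiqd kvoqi ihnp kdotd wnl cqs tou bog chfx rnzeb ndiu eksp hbhly
Final line count: 16

Answer: 16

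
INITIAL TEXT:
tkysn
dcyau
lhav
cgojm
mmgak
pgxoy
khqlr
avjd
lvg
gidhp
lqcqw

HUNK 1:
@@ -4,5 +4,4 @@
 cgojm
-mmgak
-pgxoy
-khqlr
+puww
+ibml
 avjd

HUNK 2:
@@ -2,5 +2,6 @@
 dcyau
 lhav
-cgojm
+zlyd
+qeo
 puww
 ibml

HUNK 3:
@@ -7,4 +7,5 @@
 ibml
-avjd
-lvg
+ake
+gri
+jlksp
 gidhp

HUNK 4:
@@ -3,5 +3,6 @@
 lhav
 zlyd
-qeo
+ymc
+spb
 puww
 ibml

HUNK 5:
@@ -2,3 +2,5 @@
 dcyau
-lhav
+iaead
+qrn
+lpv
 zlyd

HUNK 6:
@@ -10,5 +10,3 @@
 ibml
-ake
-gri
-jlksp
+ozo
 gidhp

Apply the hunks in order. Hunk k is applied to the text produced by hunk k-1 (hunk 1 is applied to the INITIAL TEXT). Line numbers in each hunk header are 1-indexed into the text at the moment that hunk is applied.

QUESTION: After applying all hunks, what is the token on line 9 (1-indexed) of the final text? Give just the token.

Hunk 1: at line 4 remove [mmgak,pgxoy,khqlr] add [puww,ibml] -> 10 lines: tkysn dcyau lhav cgojm puww ibml avjd lvg gidhp lqcqw
Hunk 2: at line 2 remove [cgojm] add [zlyd,qeo] -> 11 lines: tkysn dcyau lhav zlyd qeo puww ibml avjd lvg gidhp lqcqw
Hunk 3: at line 7 remove [avjd,lvg] add [ake,gri,jlksp] -> 12 lines: tkysn dcyau lhav zlyd qeo puww ibml ake gri jlksp gidhp lqcqw
Hunk 4: at line 3 remove [qeo] add [ymc,spb] -> 13 lines: tkysn dcyau lhav zlyd ymc spb puww ibml ake gri jlksp gidhp lqcqw
Hunk 5: at line 2 remove [lhav] add [iaead,qrn,lpv] -> 15 lines: tkysn dcyau iaead qrn lpv zlyd ymc spb puww ibml ake gri jlksp gidhp lqcqw
Hunk 6: at line 10 remove [ake,gri,jlksp] add [ozo] -> 13 lines: tkysn dcyau iaead qrn lpv zlyd ymc spb puww ibml ozo gidhp lqcqw
Final line 9: puww

Answer: puww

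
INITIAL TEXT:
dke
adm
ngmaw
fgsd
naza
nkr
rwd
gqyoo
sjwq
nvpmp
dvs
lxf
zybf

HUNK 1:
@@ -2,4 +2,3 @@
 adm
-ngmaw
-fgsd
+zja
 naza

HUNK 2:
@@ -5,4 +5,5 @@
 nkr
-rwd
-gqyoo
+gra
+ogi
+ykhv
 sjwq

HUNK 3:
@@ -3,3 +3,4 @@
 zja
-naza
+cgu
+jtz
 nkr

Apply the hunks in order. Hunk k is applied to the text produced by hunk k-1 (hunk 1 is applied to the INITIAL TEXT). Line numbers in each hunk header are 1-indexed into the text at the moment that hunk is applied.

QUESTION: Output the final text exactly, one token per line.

Answer: dke
adm
zja
cgu
jtz
nkr
gra
ogi
ykhv
sjwq
nvpmp
dvs
lxf
zybf

Derivation:
Hunk 1: at line 2 remove [ngmaw,fgsd] add [zja] -> 12 lines: dke adm zja naza nkr rwd gqyoo sjwq nvpmp dvs lxf zybf
Hunk 2: at line 5 remove [rwd,gqyoo] add [gra,ogi,ykhv] -> 13 lines: dke adm zja naza nkr gra ogi ykhv sjwq nvpmp dvs lxf zybf
Hunk 3: at line 3 remove [naza] add [cgu,jtz] -> 14 lines: dke adm zja cgu jtz nkr gra ogi ykhv sjwq nvpmp dvs lxf zybf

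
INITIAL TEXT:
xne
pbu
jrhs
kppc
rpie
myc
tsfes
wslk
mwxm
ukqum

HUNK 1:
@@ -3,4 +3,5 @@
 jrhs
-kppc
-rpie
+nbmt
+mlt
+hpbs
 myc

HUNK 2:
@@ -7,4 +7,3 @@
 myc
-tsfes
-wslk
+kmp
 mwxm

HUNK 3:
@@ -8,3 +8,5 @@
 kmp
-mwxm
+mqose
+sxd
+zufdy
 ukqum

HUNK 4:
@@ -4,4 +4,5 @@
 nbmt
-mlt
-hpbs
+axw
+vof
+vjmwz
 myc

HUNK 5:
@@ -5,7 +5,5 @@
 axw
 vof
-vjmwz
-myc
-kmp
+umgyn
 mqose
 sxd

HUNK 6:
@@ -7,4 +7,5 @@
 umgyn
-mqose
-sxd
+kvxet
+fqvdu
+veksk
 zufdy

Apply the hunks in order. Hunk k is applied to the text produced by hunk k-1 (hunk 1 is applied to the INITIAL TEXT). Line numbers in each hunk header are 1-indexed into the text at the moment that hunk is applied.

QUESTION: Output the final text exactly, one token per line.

Hunk 1: at line 3 remove [kppc,rpie] add [nbmt,mlt,hpbs] -> 11 lines: xne pbu jrhs nbmt mlt hpbs myc tsfes wslk mwxm ukqum
Hunk 2: at line 7 remove [tsfes,wslk] add [kmp] -> 10 lines: xne pbu jrhs nbmt mlt hpbs myc kmp mwxm ukqum
Hunk 3: at line 8 remove [mwxm] add [mqose,sxd,zufdy] -> 12 lines: xne pbu jrhs nbmt mlt hpbs myc kmp mqose sxd zufdy ukqum
Hunk 4: at line 4 remove [mlt,hpbs] add [axw,vof,vjmwz] -> 13 lines: xne pbu jrhs nbmt axw vof vjmwz myc kmp mqose sxd zufdy ukqum
Hunk 5: at line 5 remove [vjmwz,myc,kmp] add [umgyn] -> 11 lines: xne pbu jrhs nbmt axw vof umgyn mqose sxd zufdy ukqum
Hunk 6: at line 7 remove [mqose,sxd] add [kvxet,fqvdu,veksk] -> 12 lines: xne pbu jrhs nbmt axw vof umgyn kvxet fqvdu veksk zufdy ukqum

Answer: xne
pbu
jrhs
nbmt
axw
vof
umgyn
kvxet
fqvdu
veksk
zufdy
ukqum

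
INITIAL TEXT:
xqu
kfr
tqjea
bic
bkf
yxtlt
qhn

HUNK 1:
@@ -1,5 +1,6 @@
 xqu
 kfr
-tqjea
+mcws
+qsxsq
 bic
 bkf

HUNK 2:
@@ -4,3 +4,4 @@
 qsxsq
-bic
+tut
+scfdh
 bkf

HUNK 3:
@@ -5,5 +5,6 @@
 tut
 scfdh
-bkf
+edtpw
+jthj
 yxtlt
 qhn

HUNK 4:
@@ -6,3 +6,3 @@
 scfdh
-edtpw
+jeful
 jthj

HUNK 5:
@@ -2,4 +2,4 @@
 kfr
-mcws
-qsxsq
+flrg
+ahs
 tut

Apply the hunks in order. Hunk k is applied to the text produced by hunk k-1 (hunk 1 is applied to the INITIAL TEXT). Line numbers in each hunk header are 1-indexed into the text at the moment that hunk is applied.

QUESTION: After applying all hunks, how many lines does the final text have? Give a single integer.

Hunk 1: at line 1 remove [tqjea] add [mcws,qsxsq] -> 8 lines: xqu kfr mcws qsxsq bic bkf yxtlt qhn
Hunk 2: at line 4 remove [bic] add [tut,scfdh] -> 9 lines: xqu kfr mcws qsxsq tut scfdh bkf yxtlt qhn
Hunk 3: at line 5 remove [bkf] add [edtpw,jthj] -> 10 lines: xqu kfr mcws qsxsq tut scfdh edtpw jthj yxtlt qhn
Hunk 4: at line 6 remove [edtpw] add [jeful] -> 10 lines: xqu kfr mcws qsxsq tut scfdh jeful jthj yxtlt qhn
Hunk 5: at line 2 remove [mcws,qsxsq] add [flrg,ahs] -> 10 lines: xqu kfr flrg ahs tut scfdh jeful jthj yxtlt qhn
Final line count: 10

Answer: 10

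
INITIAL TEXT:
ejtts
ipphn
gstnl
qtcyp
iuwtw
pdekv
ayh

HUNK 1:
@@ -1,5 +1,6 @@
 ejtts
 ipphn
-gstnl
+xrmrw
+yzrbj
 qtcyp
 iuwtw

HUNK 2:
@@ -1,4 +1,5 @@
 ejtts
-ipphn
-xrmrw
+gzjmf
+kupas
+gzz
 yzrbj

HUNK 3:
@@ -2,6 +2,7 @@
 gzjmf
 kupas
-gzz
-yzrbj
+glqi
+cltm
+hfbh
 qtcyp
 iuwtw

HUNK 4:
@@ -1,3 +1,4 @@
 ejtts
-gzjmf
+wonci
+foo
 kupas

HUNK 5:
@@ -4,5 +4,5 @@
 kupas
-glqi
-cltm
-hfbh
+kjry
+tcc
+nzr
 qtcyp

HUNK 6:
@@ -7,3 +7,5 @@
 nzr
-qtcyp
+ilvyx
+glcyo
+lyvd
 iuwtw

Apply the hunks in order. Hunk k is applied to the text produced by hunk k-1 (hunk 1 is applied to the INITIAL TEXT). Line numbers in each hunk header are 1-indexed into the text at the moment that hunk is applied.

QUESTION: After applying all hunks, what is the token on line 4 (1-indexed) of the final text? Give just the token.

Hunk 1: at line 1 remove [gstnl] add [xrmrw,yzrbj] -> 8 lines: ejtts ipphn xrmrw yzrbj qtcyp iuwtw pdekv ayh
Hunk 2: at line 1 remove [ipphn,xrmrw] add [gzjmf,kupas,gzz] -> 9 lines: ejtts gzjmf kupas gzz yzrbj qtcyp iuwtw pdekv ayh
Hunk 3: at line 2 remove [gzz,yzrbj] add [glqi,cltm,hfbh] -> 10 lines: ejtts gzjmf kupas glqi cltm hfbh qtcyp iuwtw pdekv ayh
Hunk 4: at line 1 remove [gzjmf] add [wonci,foo] -> 11 lines: ejtts wonci foo kupas glqi cltm hfbh qtcyp iuwtw pdekv ayh
Hunk 5: at line 4 remove [glqi,cltm,hfbh] add [kjry,tcc,nzr] -> 11 lines: ejtts wonci foo kupas kjry tcc nzr qtcyp iuwtw pdekv ayh
Hunk 6: at line 7 remove [qtcyp] add [ilvyx,glcyo,lyvd] -> 13 lines: ejtts wonci foo kupas kjry tcc nzr ilvyx glcyo lyvd iuwtw pdekv ayh
Final line 4: kupas

Answer: kupas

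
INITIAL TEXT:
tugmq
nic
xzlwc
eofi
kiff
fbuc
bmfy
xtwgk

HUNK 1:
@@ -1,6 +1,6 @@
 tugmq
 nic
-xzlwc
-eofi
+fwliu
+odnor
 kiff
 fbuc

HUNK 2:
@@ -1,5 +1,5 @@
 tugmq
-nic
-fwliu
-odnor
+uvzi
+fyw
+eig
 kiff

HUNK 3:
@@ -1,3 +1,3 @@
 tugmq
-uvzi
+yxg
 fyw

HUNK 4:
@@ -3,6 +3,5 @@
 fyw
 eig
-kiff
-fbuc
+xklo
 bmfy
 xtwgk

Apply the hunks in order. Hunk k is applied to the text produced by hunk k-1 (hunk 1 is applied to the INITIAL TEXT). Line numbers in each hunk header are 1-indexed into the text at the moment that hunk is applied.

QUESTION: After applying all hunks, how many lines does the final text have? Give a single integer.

Answer: 7

Derivation:
Hunk 1: at line 1 remove [xzlwc,eofi] add [fwliu,odnor] -> 8 lines: tugmq nic fwliu odnor kiff fbuc bmfy xtwgk
Hunk 2: at line 1 remove [nic,fwliu,odnor] add [uvzi,fyw,eig] -> 8 lines: tugmq uvzi fyw eig kiff fbuc bmfy xtwgk
Hunk 3: at line 1 remove [uvzi] add [yxg] -> 8 lines: tugmq yxg fyw eig kiff fbuc bmfy xtwgk
Hunk 4: at line 3 remove [kiff,fbuc] add [xklo] -> 7 lines: tugmq yxg fyw eig xklo bmfy xtwgk
Final line count: 7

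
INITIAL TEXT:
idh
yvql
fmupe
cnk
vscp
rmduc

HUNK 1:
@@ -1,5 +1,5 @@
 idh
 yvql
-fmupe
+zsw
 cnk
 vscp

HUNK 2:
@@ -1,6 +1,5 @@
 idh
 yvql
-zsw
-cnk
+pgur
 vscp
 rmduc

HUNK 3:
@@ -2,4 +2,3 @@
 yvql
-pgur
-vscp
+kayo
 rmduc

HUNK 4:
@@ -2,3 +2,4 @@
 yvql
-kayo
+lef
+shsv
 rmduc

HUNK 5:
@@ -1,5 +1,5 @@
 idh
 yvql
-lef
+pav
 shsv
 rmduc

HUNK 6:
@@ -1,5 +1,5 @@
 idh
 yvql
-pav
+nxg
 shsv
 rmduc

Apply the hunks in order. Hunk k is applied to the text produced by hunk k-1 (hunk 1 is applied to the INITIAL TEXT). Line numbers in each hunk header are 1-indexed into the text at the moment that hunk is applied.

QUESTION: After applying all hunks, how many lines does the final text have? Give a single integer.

Hunk 1: at line 1 remove [fmupe] add [zsw] -> 6 lines: idh yvql zsw cnk vscp rmduc
Hunk 2: at line 1 remove [zsw,cnk] add [pgur] -> 5 lines: idh yvql pgur vscp rmduc
Hunk 3: at line 2 remove [pgur,vscp] add [kayo] -> 4 lines: idh yvql kayo rmduc
Hunk 4: at line 2 remove [kayo] add [lef,shsv] -> 5 lines: idh yvql lef shsv rmduc
Hunk 5: at line 1 remove [lef] add [pav] -> 5 lines: idh yvql pav shsv rmduc
Hunk 6: at line 1 remove [pav] add [nxg] -> 5 lines: idh yvql nxg shsv rmduc
Final line count: 5

Answer: 5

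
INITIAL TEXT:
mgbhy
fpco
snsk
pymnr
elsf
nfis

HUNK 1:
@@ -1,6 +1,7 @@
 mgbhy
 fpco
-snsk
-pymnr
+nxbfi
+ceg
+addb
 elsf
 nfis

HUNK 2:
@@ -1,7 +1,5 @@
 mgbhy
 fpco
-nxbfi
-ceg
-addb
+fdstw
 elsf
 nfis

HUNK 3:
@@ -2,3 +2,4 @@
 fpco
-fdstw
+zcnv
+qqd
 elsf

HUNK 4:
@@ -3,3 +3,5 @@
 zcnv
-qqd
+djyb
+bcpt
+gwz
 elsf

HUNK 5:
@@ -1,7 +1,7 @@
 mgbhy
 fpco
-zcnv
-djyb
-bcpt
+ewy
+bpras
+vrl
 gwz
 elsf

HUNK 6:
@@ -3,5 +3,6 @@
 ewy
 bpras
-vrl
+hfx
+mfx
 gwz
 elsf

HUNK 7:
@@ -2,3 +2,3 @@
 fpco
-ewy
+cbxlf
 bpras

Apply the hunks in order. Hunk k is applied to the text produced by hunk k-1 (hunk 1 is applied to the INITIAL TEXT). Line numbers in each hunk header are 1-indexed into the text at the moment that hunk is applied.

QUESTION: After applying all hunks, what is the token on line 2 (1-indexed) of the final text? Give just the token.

Answer: fpco

Derivation:
Hunk 1: at line 1 remove [snsk,pymnr] add [nxbfi,ceg,addb] -> 7 lines: mgbhy fpco nxbfi ceg addb elsf nfis
Hunk 2: at line 1 remove [nxbfi,ceg,addb] add [fdstw] -> 5 lines: mgbhy fpco fdstw elsf nfis
Hunk 3: at line 2 remove [fdstw] add [zcnv,qqd] -> 6 lines: mgbhy fpco zcnv qqd elsf nfis
Hunk 4: at line 3 remove [qqd] add [djyb,bcpt,gwz] -> 8 lines: mgbhy fpco zcnv djyb bcpt gwz elsf nfis
Hunk 5: at line 1 remove [zcnv,djyb,bcpt] add [ewy,bpras,vrl] -> 8 lines: mgbhy fpco ewy bpras vrl gwz elsf nfis
Hunk 6: at line 3 remove [vrl] add [hfx,mfx] -> 9 lines: mgbhy fpco ewy bpras hfx mfx gwz elsf nfis
Hunk 7: at line 2 remove [ewy] add [cbxlf] -> 9 lines: mgbhy fpco cbxlf bpras hfx mfx gwz elsf nfis
Final line 2: fpco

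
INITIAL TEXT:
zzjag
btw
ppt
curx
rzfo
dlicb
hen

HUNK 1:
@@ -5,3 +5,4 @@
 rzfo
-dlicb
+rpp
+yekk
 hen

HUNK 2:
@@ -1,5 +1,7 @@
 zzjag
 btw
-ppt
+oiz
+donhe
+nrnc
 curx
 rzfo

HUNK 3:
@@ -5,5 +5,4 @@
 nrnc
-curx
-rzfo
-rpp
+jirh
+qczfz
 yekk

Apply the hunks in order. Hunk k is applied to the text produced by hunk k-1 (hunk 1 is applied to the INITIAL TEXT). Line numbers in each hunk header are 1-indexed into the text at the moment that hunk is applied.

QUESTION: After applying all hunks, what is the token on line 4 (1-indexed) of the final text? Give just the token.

Answer: donhe

Derivation:
Hunk 1: at line 5 remove [dlicb] add [rpp,yekk] -> 8 lines: zzjag btw ppt curx rzfo rpp yekk hen
Hunk 2: at line 1 remove [ppt] add [oiz,donhe,nrnc] -> 10 lines: zzjag btw oiz donhe nrnc curx rzfo rpp yekk hen
Hunk 3: at line 5 remove [curx,rzfo,rpp] add [jirh,qczfz] -> 9 lines: zzjag btw oiz donhe nrnc jirh qczfz yekk hen
Final line 4: donhe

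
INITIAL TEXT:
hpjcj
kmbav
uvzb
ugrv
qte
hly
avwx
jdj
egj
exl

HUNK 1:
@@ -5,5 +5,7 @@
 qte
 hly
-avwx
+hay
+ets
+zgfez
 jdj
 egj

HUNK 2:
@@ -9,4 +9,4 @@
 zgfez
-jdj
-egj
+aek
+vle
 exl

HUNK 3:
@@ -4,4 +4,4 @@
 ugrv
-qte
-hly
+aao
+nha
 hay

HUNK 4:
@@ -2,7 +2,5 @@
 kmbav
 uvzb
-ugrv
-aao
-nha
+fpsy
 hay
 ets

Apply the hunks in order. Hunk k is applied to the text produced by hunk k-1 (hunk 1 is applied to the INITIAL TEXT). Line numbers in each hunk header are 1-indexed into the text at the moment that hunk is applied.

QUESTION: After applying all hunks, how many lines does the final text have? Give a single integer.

Answer: 10

Derivation:
Hunk 1: at line 5 remove [avwx] add [hay,ets,zgfez] -> 12 lines: hpjcj kmbav uvzb ugrv qte hly hay ets zgfez jdj egj exl
Hunk 2: at line 9 remove [jdj,egj] add [aek,vle] -> 12 lines: hpjcj kmbav uvzb ugrv qte hly hay ets zgfez aek vle exl
Hunk 3: at line 4 remove [qte,hly] add [aao,nha] -> 12 lines: hpjcj kmbav uvzb ugrv aao nha hay ets zgfez aek vle exl
Hunk 4: at line 2 remove [ugrv,aao,nha] add [fpsy] -> 10 lines: hpjcj kmbav uvzb fpsy hay ets zgfez aek vle exl
Final line count: 10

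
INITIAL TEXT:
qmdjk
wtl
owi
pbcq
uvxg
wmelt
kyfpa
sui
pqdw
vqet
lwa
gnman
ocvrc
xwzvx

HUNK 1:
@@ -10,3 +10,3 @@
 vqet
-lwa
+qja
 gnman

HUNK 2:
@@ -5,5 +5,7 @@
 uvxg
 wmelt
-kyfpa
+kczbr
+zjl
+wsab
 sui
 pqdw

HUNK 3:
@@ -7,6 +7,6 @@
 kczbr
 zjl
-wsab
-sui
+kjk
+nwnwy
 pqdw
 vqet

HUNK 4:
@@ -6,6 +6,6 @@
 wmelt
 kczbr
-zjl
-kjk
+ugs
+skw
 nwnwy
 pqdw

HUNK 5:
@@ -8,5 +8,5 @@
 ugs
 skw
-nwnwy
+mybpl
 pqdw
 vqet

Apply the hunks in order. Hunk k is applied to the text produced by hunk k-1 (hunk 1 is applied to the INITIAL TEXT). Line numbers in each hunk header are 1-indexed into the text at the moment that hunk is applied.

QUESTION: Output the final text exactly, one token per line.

Hunk 1: at line 10 remove [lwa] add [qja] -> 14 lines: qmdjk wtl owi pbcq uvxg wmelt kyfpa sui pqdw vqet qja gnman ocvrc xwzvx
Hunk 2: at line 5 remove [kyfpa] add [kczbr,zjl,wsab] -> 16 lines: qmdjk wtl owi pbcq uvxg wmelt kczbr zjl wsab sui pqdw vqet qja gnman ocvrc xwzvx
Hunk 3: at line 7 remove [wsab,sui] add [kjk,nwnwy] -> 16 lines: qmdjk wtl owi pbcq uvxg wmelt kczbr zjl kjk nwnwy pqdw vqet qja gnman ocvrc xwzvx
Hunk 4: at line 6 remove [zjl,kjk] add [ugs,skw] -> 16 lines: qmdjk wtl owi pbcq uvxg wmelt kczbr ugs skw nwnwy pqdw vqet qja gnman ocvrc xwzvx
Hunk 5: at line 8 remove [nwnwy] add [mybpl] -> 16 lines: qmdjk wtl owi pbcq uvxg wmelt kczbr ugs skw mybpl pqdw vqet qja gnman ocvrc xwzvx

Answer: qmdjk
wtl
owi
pbcq
uvxg
wmelt
kczbr
ugs
skw
mybpl
pqdw
vqet
qja
gnman
ocvrc
xwzvx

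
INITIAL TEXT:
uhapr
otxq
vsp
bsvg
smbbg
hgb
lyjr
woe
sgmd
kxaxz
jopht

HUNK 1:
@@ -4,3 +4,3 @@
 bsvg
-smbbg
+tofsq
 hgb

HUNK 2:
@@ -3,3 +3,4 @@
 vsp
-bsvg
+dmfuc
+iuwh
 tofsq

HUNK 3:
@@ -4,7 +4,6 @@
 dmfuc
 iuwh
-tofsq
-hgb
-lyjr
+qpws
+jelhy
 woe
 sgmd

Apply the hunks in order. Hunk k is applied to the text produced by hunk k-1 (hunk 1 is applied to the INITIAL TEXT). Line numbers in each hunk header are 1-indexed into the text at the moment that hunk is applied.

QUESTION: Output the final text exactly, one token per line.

Answer: uhapr
otxq
vsp
dmfuc
iuwh
qpws
jelhy
woe
sgmd
kxaxz
jopht

Derivation:
Hunk 1: at line 4 remove [smbbg] add [tofsq] -> 11 lines: uhapr otxq vsp bsvg tofsq hgb lyjr woe sgmd kxaxz jopht
Hunk 2: at line 3 remove [bsvg] add [dmfuc,iuwh] -> 12 lines: uhapr otxq vsp dmfuc iuwh tofsq hgb lyjr woe sgmd kxaxz jopht
Hunk 3: at line 4 remove [tofsq,hgb,lyjr] add [qpws,jelhy] -> 11 lines: uhapr otxq vsp dmfuc iuwh qpws jelhy woe sgmd kxaxz jopht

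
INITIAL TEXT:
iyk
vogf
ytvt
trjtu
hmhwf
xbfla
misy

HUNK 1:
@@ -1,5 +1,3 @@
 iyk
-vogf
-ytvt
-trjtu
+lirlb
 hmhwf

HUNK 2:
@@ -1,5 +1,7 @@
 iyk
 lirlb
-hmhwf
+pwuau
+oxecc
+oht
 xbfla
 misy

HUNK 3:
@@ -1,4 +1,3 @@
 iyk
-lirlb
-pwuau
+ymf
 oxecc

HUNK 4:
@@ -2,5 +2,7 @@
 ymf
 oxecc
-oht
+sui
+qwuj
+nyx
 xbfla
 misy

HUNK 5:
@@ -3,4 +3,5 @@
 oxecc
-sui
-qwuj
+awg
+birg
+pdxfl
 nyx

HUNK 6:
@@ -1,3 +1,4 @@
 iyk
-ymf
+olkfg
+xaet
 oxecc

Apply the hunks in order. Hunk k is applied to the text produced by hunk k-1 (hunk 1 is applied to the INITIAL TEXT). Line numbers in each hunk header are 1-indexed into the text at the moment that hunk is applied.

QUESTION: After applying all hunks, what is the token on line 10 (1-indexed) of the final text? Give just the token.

Hunk 1: at line 1 remove [vogf,ytvt,trjtu] add [lirlb] -> 5 lines: iyk lirlb hmhwf xbfla misy
Hunk 2: at line 1 remove [hmhwf] add [pwuau,oxecc,oht] -> 7 lines: iyk lirlb pwuau oxecc oht xbfla misy
Hunk 3: at line 1 remove [lirlb,pwuau] add [ymf] -> 6 lines: iyk ymf oxecc oht xbfla misy
Hunk 4: at line 2 remove [oht] add [sui,qwuj,nyx] -> 8 lines: iyk ymf oxecc sui qwuj nyx xbfla misy
Hunk 5: at line 3 remove [sui,qwuj] add [awg,birg,pdxfl] -> 9 lines: iyk ymf oxecc awg birg pdxfl nyx xbfla misy
Hunk 6: at line 1 remove [ymf] add [olkfg,xaet] -> 10 lines: iyk olkfg xaet oxecc awg birg pdxfl nyx xbfla misy
Final line 10: misy

Answer: misy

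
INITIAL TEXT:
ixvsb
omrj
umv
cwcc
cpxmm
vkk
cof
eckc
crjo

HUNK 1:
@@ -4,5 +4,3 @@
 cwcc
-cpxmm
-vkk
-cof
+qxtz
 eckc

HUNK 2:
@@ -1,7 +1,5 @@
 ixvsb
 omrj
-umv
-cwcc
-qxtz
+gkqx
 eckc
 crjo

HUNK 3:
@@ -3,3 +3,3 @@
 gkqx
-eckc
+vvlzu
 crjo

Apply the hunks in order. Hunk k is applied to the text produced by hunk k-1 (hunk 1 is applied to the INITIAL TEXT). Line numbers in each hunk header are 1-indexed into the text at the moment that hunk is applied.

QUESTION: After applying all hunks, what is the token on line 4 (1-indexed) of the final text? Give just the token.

Hunk 1: at line 4 remove [cpxmm,vkk,cof] add [qxtz] -> 7 lines: ixvsb omrj umv cwcc qxtz eckc crjo
Hunk 2: at line 1 remove [umv,cwcc,qxtz] add [gkqx] -> 5 lines: ixvsb omrj gkqx eckc crjo
Hunk 3: at line 3 remove [eckc] add [vvlzu] -> 5 lines: ixvsb omrj gkqx vvlzu crjo
Final line 4: vvlzu

Answer: vvlzu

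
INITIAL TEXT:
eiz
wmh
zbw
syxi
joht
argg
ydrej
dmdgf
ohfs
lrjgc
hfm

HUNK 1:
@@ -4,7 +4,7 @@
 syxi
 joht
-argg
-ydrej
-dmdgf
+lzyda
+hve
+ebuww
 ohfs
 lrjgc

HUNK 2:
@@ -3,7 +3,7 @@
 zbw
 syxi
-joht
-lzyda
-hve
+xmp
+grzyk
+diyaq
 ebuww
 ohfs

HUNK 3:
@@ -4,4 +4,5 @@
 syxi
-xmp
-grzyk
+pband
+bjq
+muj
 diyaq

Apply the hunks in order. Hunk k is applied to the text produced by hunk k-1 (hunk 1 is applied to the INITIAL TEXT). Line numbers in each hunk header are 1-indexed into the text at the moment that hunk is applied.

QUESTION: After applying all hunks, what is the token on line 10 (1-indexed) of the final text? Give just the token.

Hunk 1: at line 4 remove [argg,ydrej,dmdgf] add [lzyda,hve,ebuww] -> 11 lines: eiz wmh zbw syxi joht lzyda hve ebuww ohfs lrjgc hfm
Hunk 2: at line 3 remove [joht,lzyda,hve] add [xmp,grzyk,diyaq] -> 11 lines: eiz wmh zbw syxi xmp grzyk diyaq ebuww ohfs lrjgc hfm
Hunk 3: at line 4 remove [xmp,grzyk] add [pband,bjq,muj] -> 12 lines: eiz wmh zbw syxi pband bjq muj diyaq ebuww ohfs lrjgc hfm
Final line 10: ohfs

Answer: ohfs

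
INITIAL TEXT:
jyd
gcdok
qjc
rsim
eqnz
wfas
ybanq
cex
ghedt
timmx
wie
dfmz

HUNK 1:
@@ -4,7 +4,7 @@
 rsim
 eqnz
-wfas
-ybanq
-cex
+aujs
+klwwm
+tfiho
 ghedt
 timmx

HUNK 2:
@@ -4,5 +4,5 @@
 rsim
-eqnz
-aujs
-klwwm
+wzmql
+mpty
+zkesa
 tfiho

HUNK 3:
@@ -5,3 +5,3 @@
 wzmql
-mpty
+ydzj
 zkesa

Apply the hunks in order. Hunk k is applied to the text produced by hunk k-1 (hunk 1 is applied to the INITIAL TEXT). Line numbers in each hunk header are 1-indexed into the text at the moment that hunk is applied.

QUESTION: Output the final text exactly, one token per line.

Hunk 1: at line 4 remove [wfas,ybanq,cex] add [aujs,klwwm,tfiho] -> 12 lines: jyd gcdok qjc rsim eqnz aujs klwwm tfiho ghedt timmx wie dfmz
Hunk 2: at line 4 remove [eqnz,aujs,klwwm] add [wzmql,mpty,zkesa] -> 12 lines: jyd gcdok qjc rsim wzmql mpty zkesa tfiho ghedt timmx wie dfmz
Hunk 3: at line 5 remove [mpty] add [ydzj] -> 12 lines: jyd gcdok qjc rsim wzmql ydzj zkesa tfiho ghedt timmx wie dfmz

Answer: jyd
gcdok
qjc
rsim
wzmql
ydzj
zkesa
tfiho
ghedt
timmx
wie
dfmz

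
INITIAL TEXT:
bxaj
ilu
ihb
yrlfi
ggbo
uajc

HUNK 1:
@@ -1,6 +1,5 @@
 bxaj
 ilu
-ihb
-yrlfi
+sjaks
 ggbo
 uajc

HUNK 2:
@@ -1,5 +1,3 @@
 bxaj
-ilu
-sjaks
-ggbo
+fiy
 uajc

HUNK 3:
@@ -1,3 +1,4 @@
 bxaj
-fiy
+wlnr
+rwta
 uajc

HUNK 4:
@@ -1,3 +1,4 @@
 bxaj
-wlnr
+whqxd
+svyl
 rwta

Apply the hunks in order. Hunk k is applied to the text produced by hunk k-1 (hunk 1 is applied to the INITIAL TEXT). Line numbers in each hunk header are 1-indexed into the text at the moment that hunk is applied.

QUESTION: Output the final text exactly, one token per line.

Answer: bxaj
whqxd
svyl
rwta
uajc

Derivation:
Hunk 1: at line 1 remove [ihb,yrlfi] add [sjaks] -> 5 lines: bxaj ilu sjaks ggbo uajc
Hunk 2: at line 1 remove [ilu,sjaks,ggbo] add [fiy] -> 3 lines: bxaj fiy uajc
Hunk 3: at line 1 remove [fiy] add [wlnr,rwta] -> 4 lines: bxaj wlnr rwta uajc
Hunk 4: at line 1 remove [wlnr] add [whqxd,svyl] -> 5 lines: bxaj whqxd svyl rwta uajc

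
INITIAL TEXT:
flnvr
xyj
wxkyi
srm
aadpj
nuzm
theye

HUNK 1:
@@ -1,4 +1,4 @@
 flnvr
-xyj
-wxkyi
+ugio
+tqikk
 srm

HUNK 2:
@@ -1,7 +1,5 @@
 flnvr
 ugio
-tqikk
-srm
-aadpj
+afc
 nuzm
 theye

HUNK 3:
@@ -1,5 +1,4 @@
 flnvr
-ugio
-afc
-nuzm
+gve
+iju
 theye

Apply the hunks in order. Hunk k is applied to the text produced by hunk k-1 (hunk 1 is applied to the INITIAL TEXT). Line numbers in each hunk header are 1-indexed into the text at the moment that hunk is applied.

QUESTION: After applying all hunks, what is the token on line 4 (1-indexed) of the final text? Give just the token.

Answer: theye

Derivation:
Hunk 1: at line 1 remove [xyj,wxkyi] add [ugio,tqikk] -> 7 lines: flnvr ugio tqikk srm aadpj nuzm theye
Hunk 2: at line 1 remove [tqikk,srm,aadpj] add [afc] -> 5 lines: flnvr ugio afc nuzm theye
Hunk 3: at line 1 remove [ugio,afc,nuzm] add [gve,iju] -> 4 lines: flnvr gve iju theye
Final line 4: theye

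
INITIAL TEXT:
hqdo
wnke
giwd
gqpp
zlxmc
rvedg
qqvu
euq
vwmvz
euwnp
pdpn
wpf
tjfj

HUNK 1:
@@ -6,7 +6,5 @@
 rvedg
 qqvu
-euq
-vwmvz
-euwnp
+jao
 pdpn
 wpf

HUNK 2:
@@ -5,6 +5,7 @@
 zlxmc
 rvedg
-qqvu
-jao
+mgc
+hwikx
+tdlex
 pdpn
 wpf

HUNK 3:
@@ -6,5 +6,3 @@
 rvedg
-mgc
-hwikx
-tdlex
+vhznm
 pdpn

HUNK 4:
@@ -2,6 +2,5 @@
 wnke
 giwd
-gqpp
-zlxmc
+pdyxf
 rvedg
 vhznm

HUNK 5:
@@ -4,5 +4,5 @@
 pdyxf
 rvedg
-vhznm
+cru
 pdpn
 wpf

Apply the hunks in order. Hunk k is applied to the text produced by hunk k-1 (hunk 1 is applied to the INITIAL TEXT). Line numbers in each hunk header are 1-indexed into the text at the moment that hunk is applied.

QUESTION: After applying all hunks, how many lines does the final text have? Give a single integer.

Answer: 9

Derivation:
Hunk 1: at line 6 remove [euq,vwmvz,euwnp] add [jao] -> 11 lines: hqdo wnke giwd gqpp zlxmc rvedg qqvu jao pdpn wpf tjfj
Hunk 2: at line 5 remove [qqvu,jao] add [mgc,hwikx,tdlex] -> 12 lines: hqdo wnke giwd gqpp zlxmc rvedg mgc hwikx tdlex pdpn wpf tjfj
Hunk 3: at line 6 remove [mgc,hwikx,tdlex] add [vhznm] -> 10 lines: hqdo wnke giwd gqpp zlxmc rvedg vhznm pdpn wpf tjfj
Hunk 4: at line 2 remove [gqpp,zlxmc] add [pdyxf] -> 9 lines: hqdo wnke giwd pdyxf rvedg vhznm pdpn wpf tjfj
Hunk 5: at line 4 remove [vhznm] add [cru] -> 9 lines: hqdo wnke giwd pdyxf rvedg cru pdpn wpf tjfj
Final line count: 9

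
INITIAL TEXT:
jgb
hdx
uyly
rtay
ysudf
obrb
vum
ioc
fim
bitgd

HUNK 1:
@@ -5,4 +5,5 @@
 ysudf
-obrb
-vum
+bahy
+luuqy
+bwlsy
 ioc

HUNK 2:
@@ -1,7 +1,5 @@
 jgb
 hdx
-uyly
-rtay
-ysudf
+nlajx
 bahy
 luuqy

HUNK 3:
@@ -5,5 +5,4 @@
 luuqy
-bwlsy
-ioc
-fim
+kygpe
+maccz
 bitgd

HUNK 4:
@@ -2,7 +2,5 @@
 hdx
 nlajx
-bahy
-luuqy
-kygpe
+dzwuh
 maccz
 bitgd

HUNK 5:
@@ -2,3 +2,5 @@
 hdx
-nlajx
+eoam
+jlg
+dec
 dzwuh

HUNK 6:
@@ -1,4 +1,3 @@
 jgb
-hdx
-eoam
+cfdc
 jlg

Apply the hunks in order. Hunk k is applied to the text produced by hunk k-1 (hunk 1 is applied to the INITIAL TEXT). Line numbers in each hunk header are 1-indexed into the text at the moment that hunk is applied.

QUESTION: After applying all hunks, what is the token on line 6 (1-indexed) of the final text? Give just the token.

Answer: maccz

Derivation:
Hunk 1: at line 5 remove [obrb,vum] add [bahy,luuqy,bwlsy] -> 11 lines: jgb hdx uyly rtay ysudf bahy luuqy bwlsy ioc fim bitgd
Hunk 2: at line 1 remove [uyly,rtay,ysudf] add [nlajx] -> 9 lines: jgb hdx nlajx bahy luuqy bwlsy ioc fim bitgd
Hunk 3: at line 5 remove [bwlsy,ioc,fim] add [kygpe,maccz] -> 8 lines: jgb hdx nlajx bahy luuqy kygpe maccz bitgd
Hunk 4: at line 2 remove [bahy,luuqy,kygpe] add [dzwuh] -> 6 lines: jgb hdx nlajx dzwuh maccz bitgd
Hunk 5: at line 2 remove [nlajx] add [eoam,jlg,dec] -> 8 lines: jgb hdx eoam jlg dec dzwuh maccz bitgd
Hunk 6: at line 1 remove [hdx,eoam] add [cfdc] -> 7 lines: jgb cfdc jlg dec dzwuh maccz bitgd
Final line 6: maccz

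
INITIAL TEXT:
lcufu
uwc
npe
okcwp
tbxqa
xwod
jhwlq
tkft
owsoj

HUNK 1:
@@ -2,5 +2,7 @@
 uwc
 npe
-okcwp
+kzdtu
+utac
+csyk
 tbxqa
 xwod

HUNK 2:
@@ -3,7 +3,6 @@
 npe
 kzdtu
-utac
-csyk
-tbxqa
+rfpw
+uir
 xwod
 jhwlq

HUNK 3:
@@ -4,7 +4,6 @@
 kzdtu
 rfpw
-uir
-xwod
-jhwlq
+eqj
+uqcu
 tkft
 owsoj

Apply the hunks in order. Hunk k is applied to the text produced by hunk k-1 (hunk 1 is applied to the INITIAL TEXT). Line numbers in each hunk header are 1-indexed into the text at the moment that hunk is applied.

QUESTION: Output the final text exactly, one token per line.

Answer: lcufu
uwc
npe
kzdtu
rfpw
eqj
uqcu
tkft
owsoj

Derivation:
Hunk 1: at line 2 remove [okcwp] add [kzdtu,utac,csyk] -> 11 lines: lcufu uwc npe kzdtu utac csyk tbxqa xwod jhwlq tkft owsoj
Hunk 2: at line 3 remove [utac,csyk,tbxqa] add [rfpw,uir] -> 10 lines: lcufu uwc npe kzdtu rfpw uir xwod jhwlq tkft owsoj
Hunk 3: at line 4 remove [uir,xwod,jhwlq] add [eqj,uqcu] -> 9 lines: lcufu uwc npe kzdtu rfpw eqj uqcu tkft owsoj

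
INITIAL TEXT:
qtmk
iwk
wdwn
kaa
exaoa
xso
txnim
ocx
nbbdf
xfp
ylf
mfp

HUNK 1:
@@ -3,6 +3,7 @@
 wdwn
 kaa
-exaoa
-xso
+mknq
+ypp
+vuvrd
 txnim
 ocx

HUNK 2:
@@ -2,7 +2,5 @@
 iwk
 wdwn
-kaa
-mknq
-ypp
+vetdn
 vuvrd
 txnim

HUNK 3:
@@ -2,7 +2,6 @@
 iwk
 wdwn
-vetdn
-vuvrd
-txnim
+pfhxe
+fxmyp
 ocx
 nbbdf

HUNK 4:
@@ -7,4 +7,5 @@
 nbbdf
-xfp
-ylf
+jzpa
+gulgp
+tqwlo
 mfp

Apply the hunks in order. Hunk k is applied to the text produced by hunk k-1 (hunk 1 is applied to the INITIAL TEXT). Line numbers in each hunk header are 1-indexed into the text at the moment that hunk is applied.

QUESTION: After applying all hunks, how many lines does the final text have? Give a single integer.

Hunk 1: at line 3 remove [exaoa,xso] add [mknq,ypp,vuvrd] -> 13 lines: qtmk iwk wdwn kaa mknq ypp vuvrd txnim ocx nbbdf xfp ylf mfp
Hunk 2: at line 2 remove [kaa,mknq,ypp] add [vetdn] -> 11 lines: qtmk iwk wdwn vetdn vuvrd txnim ocx nbbdf xfp ylf mfp
Hunk 3: at line 2 remove [vetdn,vuvrd,txnim] add [pfhxe,fxmyp] -> 10 lines: qtmk iwk wdwn pfhxe fxmyp ocx nbbdf xfp ylf mfp
Hunk 4: at line 7 remove [xfp,ylf] add [jzpa,gulgp,tqwlo] -> 11 lines: qtmk iwk wdwn pfhxe fxmyp ocx nbbdf jzpa gulgp tqwlo mfp
Final line count: 11

Answer: 11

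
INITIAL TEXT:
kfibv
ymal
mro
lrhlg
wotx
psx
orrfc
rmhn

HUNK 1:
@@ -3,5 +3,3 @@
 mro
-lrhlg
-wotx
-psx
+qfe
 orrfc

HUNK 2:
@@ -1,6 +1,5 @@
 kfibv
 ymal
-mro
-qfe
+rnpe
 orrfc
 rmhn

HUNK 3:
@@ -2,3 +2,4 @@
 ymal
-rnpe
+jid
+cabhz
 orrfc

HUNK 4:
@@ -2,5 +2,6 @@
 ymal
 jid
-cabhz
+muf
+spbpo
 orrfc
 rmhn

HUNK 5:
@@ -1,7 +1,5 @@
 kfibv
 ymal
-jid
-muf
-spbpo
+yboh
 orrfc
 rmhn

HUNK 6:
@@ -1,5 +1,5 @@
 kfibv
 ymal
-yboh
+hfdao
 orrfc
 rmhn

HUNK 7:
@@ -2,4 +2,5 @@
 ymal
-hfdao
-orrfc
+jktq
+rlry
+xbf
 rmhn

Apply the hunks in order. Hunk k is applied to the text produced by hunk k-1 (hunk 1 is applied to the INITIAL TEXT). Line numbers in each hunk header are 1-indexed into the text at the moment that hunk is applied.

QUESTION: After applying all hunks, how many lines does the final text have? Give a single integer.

Hunk 1: at line 3 remove [lrhlg,wotx,psx] add [qfe] -> 6 lines: kfibv ymal mro qfe orrfc rmhn
Hunk 2: at line 1 remove [mro,qfe] add [rnpe] -> 5 lines: kfibv ymal rnpe orrfc rmhn
Hunk 3: at line 2 remove [rnpe] add [jid,cabhz] -> 6 lines: kfibv ymal jid cabhz orrfc rmhn
Hunk 4: at line 2 remove [cabhz] add [muf,spbpo] -> 7 lines: kfibv ymal jid muf spbpo orrfc rmhn
Hunk 5: at line 1 remove [jid,muf,spbpo] add [yboh] -> 5 lines: kfibv ymal yboh orrfc rmhn
Hunk 6: at line 1 remove [yboh] add [hfdao] -> 5 lines: kfibv ymal hfdao orrfc rmhn
Hunk 7: at line 2 remove [hfdao,orrfc] add [jktq,rlry,xbf] -> 6 lines: kfibv ymal jktq rlry xbf rmhn
Final line count: 6

Answer: 6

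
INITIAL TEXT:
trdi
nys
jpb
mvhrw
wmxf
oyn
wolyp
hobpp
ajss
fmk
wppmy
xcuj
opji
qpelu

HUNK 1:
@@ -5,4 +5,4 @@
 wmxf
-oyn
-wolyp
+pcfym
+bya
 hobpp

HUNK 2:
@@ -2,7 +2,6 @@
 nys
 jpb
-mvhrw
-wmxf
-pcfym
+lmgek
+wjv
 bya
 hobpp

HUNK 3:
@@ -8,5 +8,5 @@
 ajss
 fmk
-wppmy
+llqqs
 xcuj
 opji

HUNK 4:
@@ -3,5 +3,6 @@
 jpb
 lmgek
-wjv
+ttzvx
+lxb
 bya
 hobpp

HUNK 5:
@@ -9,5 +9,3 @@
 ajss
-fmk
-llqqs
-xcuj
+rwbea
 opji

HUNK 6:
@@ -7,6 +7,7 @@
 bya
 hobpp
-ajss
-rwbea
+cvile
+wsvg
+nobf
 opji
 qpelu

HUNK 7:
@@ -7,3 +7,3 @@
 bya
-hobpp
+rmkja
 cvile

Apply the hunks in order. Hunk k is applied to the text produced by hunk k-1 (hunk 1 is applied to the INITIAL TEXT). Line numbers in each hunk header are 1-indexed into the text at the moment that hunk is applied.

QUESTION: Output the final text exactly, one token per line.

Hunk 1: at line 5 remove [oyn,wolyp] add [pcfym,bya] -> 14 lines: trdi nys jpb mvhrw wmxf pcfym bya hobpp ajss fmk wppmy xcuj opji qpelu
Hunk 2: at line 2 remove [mvhrw,wmxf,pcfym] add [lmgek,wjv] -> 13 lines: trdi nys jpb lmgek wjv bya hobpp ajss fmk wppmy xcuj opji qpelu
Hunk 3: at line 8 remove [wppmy] add [llqqs] -> 13 lines: trdi nys jpb lmgek wjv bya hobpp ajss fmk llqqs xcuj opji qpelu
Hunk 4: at line 3 remove [wjv] add [ttzvx,lxb] -> 14 lines: trdi nys jpb lmgek ttzvx lxb bya hobpp ajss fmk llqqs xcuj opji qpelu
Hunk 5: at line 9 remove [fmk,llqqs,xcuj] add [rwbea] -> 12 lines: trdi nys jpb lmgek ttzvx lxb bya hobpp ajss rwbea opji qpelu
Hunk 6: at line 7 remove [ajss,rwbea] add [cvile,wsvg,nobf] -> 13 lines: trdi nys jpb lmgek ttzvx lxb bya hobpp cvile wsvg nobf opji qpelu
Hunk 7: at line 7 remove [hobpp] add [rmkja] -> 13 lines: trdi nys jpb lmgek ttzvx lxb bya rmkja cvile wsvg nobf opji qpelu

Answer: trdi
nys
jpb
lmgek
ttzvx
lxb
bya
rmkja
cvile
wsvg
nobf
opji
qpelu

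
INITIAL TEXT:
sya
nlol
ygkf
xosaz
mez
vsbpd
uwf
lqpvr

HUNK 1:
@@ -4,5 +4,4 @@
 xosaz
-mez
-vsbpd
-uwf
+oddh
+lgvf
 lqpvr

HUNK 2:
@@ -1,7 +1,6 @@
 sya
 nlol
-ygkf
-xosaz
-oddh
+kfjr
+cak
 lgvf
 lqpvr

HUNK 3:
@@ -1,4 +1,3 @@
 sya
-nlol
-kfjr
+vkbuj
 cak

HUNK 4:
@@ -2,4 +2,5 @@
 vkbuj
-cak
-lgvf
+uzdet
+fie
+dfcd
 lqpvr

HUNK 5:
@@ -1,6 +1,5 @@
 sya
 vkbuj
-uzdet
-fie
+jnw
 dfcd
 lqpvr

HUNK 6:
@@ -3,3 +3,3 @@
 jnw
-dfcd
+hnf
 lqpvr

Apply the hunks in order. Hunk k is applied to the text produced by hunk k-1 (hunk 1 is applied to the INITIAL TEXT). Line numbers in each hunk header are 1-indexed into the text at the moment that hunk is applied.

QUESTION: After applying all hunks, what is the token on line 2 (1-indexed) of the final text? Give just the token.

Hunk 1: at line 4 remove [mez,vsbpd,uwf] add [oddh,lgvf] -> 7 lines: sya nlol ygkf xosaz oddh lgvf lqpvr
Hunk 2: at line 1 remove [ygkf,xosaz,oddh] add [kfjr,cak] -> 6 lines: sya nlol kfjr cak lgvf lqpvr
Hunk 3: at line 1 remove [nlol,kfjr] add [vkbuj] -> 5 lines: sya vkbuj cak lgvf lqpvr
Hunk 4: at line 2 remove [cak,lgvf] add [uzdet,fie,dfcd] -> 6 lines: sya vkbuj uzdet fie dfcd lqpvr
Hunk 5: at line 1 remove [uzdet,fie] add [jnw] -> 5 lines: sya vkbuj jnw dfcd lqpvr
Hunk 6: at line 3 remove [dfcd] add [hnf] -> 5 lines: sya vkbuj jnw hnf lqpvr
Final line 2: vkbuj

Answer: vkbuj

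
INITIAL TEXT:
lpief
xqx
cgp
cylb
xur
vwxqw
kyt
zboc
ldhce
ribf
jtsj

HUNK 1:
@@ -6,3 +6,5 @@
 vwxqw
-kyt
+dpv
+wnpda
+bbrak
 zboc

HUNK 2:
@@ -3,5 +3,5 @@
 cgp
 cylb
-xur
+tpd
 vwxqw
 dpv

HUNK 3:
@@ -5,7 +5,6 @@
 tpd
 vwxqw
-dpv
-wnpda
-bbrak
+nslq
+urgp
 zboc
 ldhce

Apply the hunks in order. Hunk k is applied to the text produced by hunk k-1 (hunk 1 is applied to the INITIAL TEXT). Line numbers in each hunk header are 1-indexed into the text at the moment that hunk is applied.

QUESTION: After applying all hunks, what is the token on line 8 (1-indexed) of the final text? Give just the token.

Answer: urgp

Derivation:
Hunk 1: at line 6 remove [kyt] add [dpv,wnpda,bbrak] -> 13 lines: lpief xqx cgp cylb xur vwxqw dpv wnpda bbrak zboc ldhce ribf jtsj
Hunk 2: at line 3 remove [xur] add [tpd] -> 13 lines: lpief xqx cgp cylb tpd vwxqw dpv wnpda bbrak zboc ldhce ribf jtsj
Hunk 3: at line 5 remove [dpv,wnpda,bbrak] add [nslq,urgp] -> 12 lines: lpief xqx cgp cylb tpd vwxqw nslq urgp zboc ldhce ribf jtsj
Final line 8: urgp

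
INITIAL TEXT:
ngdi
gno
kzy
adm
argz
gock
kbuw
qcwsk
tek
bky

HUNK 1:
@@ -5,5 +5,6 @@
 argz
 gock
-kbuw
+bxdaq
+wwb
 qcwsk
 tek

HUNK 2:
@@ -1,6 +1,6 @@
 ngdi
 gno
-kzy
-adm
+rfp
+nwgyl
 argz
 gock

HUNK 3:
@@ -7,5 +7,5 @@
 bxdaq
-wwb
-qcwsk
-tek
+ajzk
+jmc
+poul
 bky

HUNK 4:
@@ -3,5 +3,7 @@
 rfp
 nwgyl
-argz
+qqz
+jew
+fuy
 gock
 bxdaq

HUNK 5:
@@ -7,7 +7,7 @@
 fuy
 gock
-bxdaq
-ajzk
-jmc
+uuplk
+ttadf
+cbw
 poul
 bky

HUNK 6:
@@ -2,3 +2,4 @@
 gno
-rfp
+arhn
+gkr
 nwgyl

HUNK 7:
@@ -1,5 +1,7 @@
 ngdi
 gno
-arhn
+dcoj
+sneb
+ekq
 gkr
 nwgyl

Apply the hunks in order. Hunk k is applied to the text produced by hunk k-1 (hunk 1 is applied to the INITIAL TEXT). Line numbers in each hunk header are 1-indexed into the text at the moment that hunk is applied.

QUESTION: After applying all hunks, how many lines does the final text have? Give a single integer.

Hunk 1: at line 5 remove [kbuw] add [bxdaq,wwb] -> 11 lines: ngdi gno kzy adm argz gock bxdaq wwb qcwsk tek bky
Hunk 2: at line 1 remove [kzy,adm] add [rfp,nwgyl] -> 11 lines: ngdi gno rfp nwgyl argz gock bxdaq wwb qcwsk tek bky
Hunk 3: at line 7 remove [wwb,qcwsk,tek] add [ajzk,jmc,poul] -> 11 lines: ngdi gno rfp nwgyl argz gock bxdaq ajzk jmc poul bky
Hunk 4: at line 3 remove [argz] add [qqz,jew,fuy] -> 13 lines: ngdi gno rfp nwgyl qqz jew fuy gock bxdaq ajzk jmc poul bky
Hunk 5: at line 7 remove [bxdaq,ajzk,jmc] add [uuplk,ttadf,cbw] -> 13 lines: ngdi gno rfp nwgyl qqz jew fuy gock uuplk ttadf cbw poul bky
Hunk 6: at line 2 remove [rfp] add [arhn,gkr] -> 14 lines: ngdi gno arhn gkr nwgyl qqz jew fuy gock uuplk ttadf cbw poul bky
Hunk 7: at line 1 remove [arhn] add [dcoj,sneb,ekq] -> 16 lines: ngdi gno dcoj sneb ekq gkr nwgyl qqz jew fuy gock uuplk ttadf cbw poul bky
Final line count: 16

Answer: 16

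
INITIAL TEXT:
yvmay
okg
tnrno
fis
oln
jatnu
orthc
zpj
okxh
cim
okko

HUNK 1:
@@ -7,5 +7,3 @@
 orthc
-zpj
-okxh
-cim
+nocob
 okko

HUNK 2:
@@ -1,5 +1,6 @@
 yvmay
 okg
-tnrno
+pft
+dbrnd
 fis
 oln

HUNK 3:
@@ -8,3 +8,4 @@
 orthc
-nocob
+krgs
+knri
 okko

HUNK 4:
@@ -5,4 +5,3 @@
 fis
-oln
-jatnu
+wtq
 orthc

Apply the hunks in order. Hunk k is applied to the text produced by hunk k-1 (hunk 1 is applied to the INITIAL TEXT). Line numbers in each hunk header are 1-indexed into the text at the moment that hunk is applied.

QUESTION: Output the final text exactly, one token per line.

Answer: yvmay
okg
pft
dbrnd
fis
wtq
orthc
krgs
knri
okko

Derivation:
Hunk 1: at line 7 remove [zpj,okxh,cim] add [nocob] -> 9 lines: yvmay okg tnrno fis oln jatnu orthc nocob okko
Hunk 2: at line 1 remove [tnrno] add [pft,dbrnd] -> 10 lines: yvmay okg pft dbrnd fis oln jatnu orthc nocob okko
Hunk 3: at line 8 remove [nocob] add [krgs,knri] -> 11 lines: yvmay okg pft dbrnd fis oln jatnu orthc krgs knri okko
Hunk 4: at line 5 remove [oln,jatnu] add [wtq] -> 10 lines: yvmay okg pft dbrnd fis wtq orthc krgs knri okko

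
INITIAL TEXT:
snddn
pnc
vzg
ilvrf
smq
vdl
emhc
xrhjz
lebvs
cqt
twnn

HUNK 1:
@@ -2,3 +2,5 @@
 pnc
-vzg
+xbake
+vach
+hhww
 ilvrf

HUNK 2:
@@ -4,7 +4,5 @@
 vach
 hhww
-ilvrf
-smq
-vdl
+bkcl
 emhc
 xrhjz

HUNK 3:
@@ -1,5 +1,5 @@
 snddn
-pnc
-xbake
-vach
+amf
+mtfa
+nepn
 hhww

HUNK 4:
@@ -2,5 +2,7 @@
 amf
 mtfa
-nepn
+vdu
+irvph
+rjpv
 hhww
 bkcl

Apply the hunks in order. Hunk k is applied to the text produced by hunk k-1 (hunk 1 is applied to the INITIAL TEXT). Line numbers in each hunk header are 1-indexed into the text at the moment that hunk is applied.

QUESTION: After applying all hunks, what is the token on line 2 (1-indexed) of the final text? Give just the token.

Hunk 1: at line 2 remove [vzg] add [xbake,vach,hhww] -> 13 lines: snddn pnc xbake vach hhww ilvrf smq vdl emhc xrhjz lebvs cqt twnn
Hunk 2: at line 4 remove [ilvrf,smq,vdl] add [bkcl] -> 11 lines: snddn pnc xbake vach hhww bkcl emhc xrhjz lebvs cqt twnn
Hunk 3: at line 1 remove [pnc,xbake,vach] add [amf,mtfa,nepn] -> 11 lines: snddn amf mtfa nepn hhww bkcl emhc xrhjz lebvs cqt twnn
Hunk 4: at line 2 remove [nepn] add [vdu,irvph,rjpv] -> 13 lines: snddn amf mtfa vdu irvph rjpv hhww bkcl emhc xrhjz lebvs cqt twnn
Final line 2: amf

Answer: amf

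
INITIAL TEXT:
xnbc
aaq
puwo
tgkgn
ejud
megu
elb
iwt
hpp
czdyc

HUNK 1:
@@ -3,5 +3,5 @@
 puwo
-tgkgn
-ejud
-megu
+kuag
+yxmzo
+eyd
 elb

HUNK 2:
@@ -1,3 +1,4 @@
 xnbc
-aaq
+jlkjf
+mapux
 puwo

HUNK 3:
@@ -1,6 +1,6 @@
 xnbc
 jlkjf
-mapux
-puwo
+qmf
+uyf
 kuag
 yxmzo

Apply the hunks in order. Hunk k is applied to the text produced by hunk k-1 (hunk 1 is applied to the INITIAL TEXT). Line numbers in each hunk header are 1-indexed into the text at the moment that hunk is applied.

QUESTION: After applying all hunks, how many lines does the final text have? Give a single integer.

Answer: 11

Derivation:
Hunk 1: at line 3 remove [tgkgn,ejud,megu] add [kuag,yxmzo,eyd] -> 10 lines: xnbc aaq puwo kuag yxmzo eyd elb iwt hpp czdyc
Hunk 2: at line 1 remove [aaq] add [jlkjf,mapux] -> 11 lines: xnbc jlkjf mapux puwo kuag yxmzo eyd elb iwt hpp czdyc
Hunk 3: at line 1 remove [mapux,puwo] add [qmf,uyf] -> 11 lines: xnbc jlkjf qmf uyf kuag yxmzo eyd elb iwt hpp czdyc
Final line count: 11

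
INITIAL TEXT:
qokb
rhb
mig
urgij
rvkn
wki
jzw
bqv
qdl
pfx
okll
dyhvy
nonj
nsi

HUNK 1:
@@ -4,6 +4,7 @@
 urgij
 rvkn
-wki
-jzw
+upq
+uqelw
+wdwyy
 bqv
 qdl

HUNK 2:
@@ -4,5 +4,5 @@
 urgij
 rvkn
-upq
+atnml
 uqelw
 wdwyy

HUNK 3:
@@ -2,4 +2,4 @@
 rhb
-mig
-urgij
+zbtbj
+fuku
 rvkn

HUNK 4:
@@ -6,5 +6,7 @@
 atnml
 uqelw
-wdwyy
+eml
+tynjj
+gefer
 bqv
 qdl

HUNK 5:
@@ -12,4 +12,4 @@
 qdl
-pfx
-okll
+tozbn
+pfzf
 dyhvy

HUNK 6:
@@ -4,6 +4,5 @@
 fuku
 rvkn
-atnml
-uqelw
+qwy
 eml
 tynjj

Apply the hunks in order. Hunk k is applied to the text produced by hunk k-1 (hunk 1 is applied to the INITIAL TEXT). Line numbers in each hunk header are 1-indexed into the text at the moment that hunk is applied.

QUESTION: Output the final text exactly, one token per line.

Hunk 1: at line 4 remove [wki,jzw] add [upq,uqelw,wdwyy] -> 15 lines: qokb rhb mig urgij rvkn upq uqelw wdwyy bqv qdl pfx okll dyhvy nonj nsi
Hunk 2: at line 4 remove [upq] add [atnml] -> 15 lines: qokb rhb mig urgij rvkn atnml uqelw wdwyy bqv qdl pfx okll dyhvy nonj nsi
Hunk 3: at line 2 remove [mig,urgij] add [zbtbj,fuku] -> 15 lines: qokb rhb zbtbj fuku rvkn atnml uqelw wdwyy bqv qdl pfx okll dyhvy nonj nsi
Hunk 4: at line 6 remove [wdwyy] add [eml,tynjj,gefer] -> 17 lines: qokb rhb zbtbj fuku rvkn atnml uqelw eml tynjj gefer bqv qdl pfx okll dyhvy nonj nsi
Hunk 5: at line 12 remove [pfx,okll] add [tozbn,pfzf] -> 17 lines: qokb rhb zbtbj fuku rvkn atnml uqelw eml tynjj gefer bqv qdl tozbn pfzf dyhvy nonj nsi
Hunk 6: at line 4 remove [atnml,uqelw] add [qwy] -> 16 lines: qokb rhb zbtbj fuku rvkn qwy eml tynjj gefer bqv qdl tozbn pfzf dyhvy nonj nsi

Answer: qokb
rhb
zbtbj
fuku
rvkn
qwy
eml
tynjj
gefer
bqv
qdl
tozbn
pfzf
dyhvy
nonj
nsi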